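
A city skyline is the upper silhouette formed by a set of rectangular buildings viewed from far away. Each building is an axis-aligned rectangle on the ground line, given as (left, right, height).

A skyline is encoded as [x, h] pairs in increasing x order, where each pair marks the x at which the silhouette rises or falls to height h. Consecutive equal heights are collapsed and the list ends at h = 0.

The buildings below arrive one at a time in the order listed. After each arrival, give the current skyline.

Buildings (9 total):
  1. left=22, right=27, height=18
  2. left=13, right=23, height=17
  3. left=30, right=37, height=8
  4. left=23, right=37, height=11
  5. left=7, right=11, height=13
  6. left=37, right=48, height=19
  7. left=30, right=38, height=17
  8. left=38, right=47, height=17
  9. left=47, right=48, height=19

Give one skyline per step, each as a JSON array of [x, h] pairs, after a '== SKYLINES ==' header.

== SKYLINES ==
[[22,18],[27,0]]
[[13,17],[22,18],[27,0]]
[[13,17],[22,18],[27,0],[30,8],[37,0]]
[[13,17],[22,18],[27,11],[37,0]]
[[7,13],[11,0],[13,17],[22,18],[27,11],[37,0]]
[[7,13],[11,0],[13,17],[22,18],[27,11],[37,19],[48,0]]
[[7,13],[11,0],[13,17],[22,18],[27,11],[30,17],[37,19],[48,0]]
[[7,13],[11,0],[13,17],[22,18],[27,11],[30,17],[37,19],[48,0]]
[[7,13],[11,0],[13,17],[22,18],[27,11],[30,17],[37,19],[48,0]]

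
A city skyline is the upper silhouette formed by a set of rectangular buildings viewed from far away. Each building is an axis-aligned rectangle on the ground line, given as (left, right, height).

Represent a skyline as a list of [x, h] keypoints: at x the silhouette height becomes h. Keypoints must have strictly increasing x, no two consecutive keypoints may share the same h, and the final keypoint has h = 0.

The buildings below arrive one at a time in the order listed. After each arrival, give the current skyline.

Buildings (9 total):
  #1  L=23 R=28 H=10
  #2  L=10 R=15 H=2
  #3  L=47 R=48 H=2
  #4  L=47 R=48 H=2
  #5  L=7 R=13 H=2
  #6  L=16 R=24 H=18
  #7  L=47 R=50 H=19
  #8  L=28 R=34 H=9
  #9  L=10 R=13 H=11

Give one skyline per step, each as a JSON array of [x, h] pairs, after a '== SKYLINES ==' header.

== SKYLINES ==
[[23,10],[28,0]]
[[10,2],[15,0],[23,10],[28,0]]
[[10,2],[15,0],[23,10],[28,0],[47,2],[48,0]]
[[10,2],[15,0],[23,10],[28,0],[47,2],[48,0]]
[[7,2],[15,0],[23,10],[28,0],[47,2],[48,0]]
[[7,2],[15,0],[16,18],[24,10],[28,0],[47,2],[48,0]]
[[7,2],[15,0],[16,18],[24,10],[28,0],[47,19],[50,0]]
[[7,2],[15,0],[16,18],[24,10],[28,9],[34,0],[47,19],[50,0]]
[[7,2],[10,11],[13,2],[15,0],[16,18],[24,10],[28,9],[34,0],[47,19],[50,0]]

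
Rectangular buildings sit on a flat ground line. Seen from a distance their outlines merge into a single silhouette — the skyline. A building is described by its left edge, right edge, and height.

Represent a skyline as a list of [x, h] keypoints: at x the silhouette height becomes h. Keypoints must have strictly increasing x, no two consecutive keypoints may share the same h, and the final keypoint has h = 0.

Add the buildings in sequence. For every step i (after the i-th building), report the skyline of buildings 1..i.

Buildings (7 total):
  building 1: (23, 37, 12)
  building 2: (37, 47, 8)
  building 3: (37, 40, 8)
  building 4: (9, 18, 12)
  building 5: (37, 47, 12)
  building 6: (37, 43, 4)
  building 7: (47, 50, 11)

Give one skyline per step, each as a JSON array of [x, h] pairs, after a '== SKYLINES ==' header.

== SKYLINES ==
[[23,12],[37,0]]
[[23,12],[37,8],[47,0]]
[[23,12],[37,8],[47,0]]
[[9,12],[18,0],[23,12],[37,8],[47,0]]
[[9,12],[18,0],[23,12],[47,0]]
[[9,12],[18,0],[23,12],[47,0]]
[[9,12],[18,0],[23,12],[47,11],[50,0]]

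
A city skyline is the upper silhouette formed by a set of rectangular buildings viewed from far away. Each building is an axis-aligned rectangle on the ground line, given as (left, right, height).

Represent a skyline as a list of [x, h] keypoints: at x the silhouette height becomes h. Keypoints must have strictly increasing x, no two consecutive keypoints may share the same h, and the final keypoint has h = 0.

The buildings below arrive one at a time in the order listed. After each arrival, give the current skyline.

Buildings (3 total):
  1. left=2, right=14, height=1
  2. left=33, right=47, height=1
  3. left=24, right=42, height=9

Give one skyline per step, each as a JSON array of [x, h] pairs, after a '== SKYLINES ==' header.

== SKYLINES ==
[[2,1],[14,0]]
[[2,1],[14,0],[33,1],[47,0]]
[[2,1],[14,0],[24,9],[42,1],[47,0]]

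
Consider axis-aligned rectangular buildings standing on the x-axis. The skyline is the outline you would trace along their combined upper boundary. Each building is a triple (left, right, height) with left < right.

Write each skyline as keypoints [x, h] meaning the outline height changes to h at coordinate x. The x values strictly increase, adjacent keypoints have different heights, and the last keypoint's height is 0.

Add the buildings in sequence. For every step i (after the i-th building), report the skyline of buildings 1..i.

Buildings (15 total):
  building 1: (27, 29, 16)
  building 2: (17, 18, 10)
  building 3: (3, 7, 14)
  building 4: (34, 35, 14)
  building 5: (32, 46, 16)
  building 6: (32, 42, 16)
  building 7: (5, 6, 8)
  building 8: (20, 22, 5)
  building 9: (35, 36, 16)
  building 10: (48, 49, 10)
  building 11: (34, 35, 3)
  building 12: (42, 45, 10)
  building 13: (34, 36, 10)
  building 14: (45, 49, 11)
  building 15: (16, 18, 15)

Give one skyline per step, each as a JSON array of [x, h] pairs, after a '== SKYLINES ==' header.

== SKYLINES ==
[[27,16],[29,0]]
[[17,10],[18,0],[27,16],[29,0]]
[[3,14],[7,0],[17,10],[18,0],[27,16],[29,0]]
[[3,14],[7,0],[17,10],[18,0],[27,16],[29,0],[34,14],[35,0]]
[[3,14],[7,0],[17,10],[18,0],[27,16],[29,0],[32,16],[46,0]]
[[3,14],[7,0],[17,10],[18,0],[27,16],[29,0],[32,16],[46,0]]
[[3,14],[7,0],[17,10],[18,0],[27,16],[29,0],[32,16],[46,0]]
[[3,14],[7,0],[17,10],[18,0],[20,5],[22,0],[27,16],[29,0],[32,16],[46,0]]
[[3,14],[7,0],[17,10],[18,0],[20,5],[22,0],[27,16],[29,0],[32,16],[46,0]]
[[3,14],[7,0],[17,10],[18,0],[20,5],[22,0],[27,16],[29,0],[32,16],[46,0],[48,10],[49,0]]
[[3,14],[7,0],[17,10],[18,0],[20,5],[22,0],[27,16],[29,0],[32,16],[46,0],[48,10],[49,0]]
[[3,14],[7,0],[17,10],[18,0],[20,5],[22,0],[27,16],[29,0],[32,16],[46,0],[48,10],[49,0]]
[[3,14],[7,0],[17,10],[18,0],[20,5],[22,0],[27,16],[29,0],[32,16],[46,0],[48,10],[49,0]]
[[3,14],[7,0],[17,10],[18,0],[20,5],[22,0],[27,16],[29,0],[32,16],[46,11],[49,0]]
[[3,14],[7,0],[16,15],[18,0],[20,5],[22,0],[27,16],[29,0],[32,16],[46,11],[49,0]]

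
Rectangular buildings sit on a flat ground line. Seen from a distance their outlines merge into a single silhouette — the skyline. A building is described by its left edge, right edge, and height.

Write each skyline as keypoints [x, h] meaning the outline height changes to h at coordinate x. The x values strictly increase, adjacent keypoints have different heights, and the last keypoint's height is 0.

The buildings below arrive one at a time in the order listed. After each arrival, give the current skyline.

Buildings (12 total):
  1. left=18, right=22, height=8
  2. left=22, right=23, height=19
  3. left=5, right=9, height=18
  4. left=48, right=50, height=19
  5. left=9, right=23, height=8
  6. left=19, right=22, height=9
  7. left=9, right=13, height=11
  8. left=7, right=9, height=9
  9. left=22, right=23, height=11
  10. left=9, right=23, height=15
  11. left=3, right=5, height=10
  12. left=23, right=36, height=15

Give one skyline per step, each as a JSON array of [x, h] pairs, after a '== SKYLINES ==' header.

== SKYLINES ==
[[18,8],[22,0]]
[[18,8],[22,19],[23,0]]
[[5,18],[9,0],[18,8],[22,19],[23,0]]
[[5,18],[9,0],[18,8],[22,19],[23,0],[48,19],[50,0]]
[[5,18],[9,8],[22,19],[23,0],[48,19],[50,0]]
[[5,18],[9,8],[19,9],[22,19],[23,0],[48,19],[50,0]]
[[5,18],[9,11],[13,8],[19,9],[22,19],[23,0],[48,19],[50,0]]
[[5,18],[9,11],[13,8],[19,9],[22,19],[23,0],[48,19],[50,0]]
[[5,18],[9,11],[13,8],[19,9],[22,19],[23,0],[48,19],[50,0]]
[[5,18],[9,15],[22,19],[23,0],[48,19],[50,0]]
[[3,10],[5,18],[9,15],[22,19],[23,0],[48,19],[50,0]]
[[3,10],[5,18],[9,15],[22,19],[23,15],[36,0],[48,19],[50,0]]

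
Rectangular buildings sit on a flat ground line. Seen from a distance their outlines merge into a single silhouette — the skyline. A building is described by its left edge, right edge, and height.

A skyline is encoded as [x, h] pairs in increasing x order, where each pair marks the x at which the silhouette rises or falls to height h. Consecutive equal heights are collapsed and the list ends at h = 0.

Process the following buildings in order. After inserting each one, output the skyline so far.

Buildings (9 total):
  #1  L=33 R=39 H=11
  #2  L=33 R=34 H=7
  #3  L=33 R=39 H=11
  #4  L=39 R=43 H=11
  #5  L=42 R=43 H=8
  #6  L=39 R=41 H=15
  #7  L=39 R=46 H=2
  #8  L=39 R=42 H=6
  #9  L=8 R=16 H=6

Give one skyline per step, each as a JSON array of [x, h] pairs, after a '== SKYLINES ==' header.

== SKYLINES ==
[[33,11],[39,0]]
[[33,11],[39,0]]
[[33,11],[39,0]]
[[33,11],[43,0]]
[[33,11],[43,0]]
[[33,11],[39,15],[41,11],[43,0]]
[[33,11],[39,15],[41,11],[43,2],[46,0]]
[[33,11],[39,15],[41,11],[43,2],[46,0]]
[[8,6],[16,0],[33,11],[39,15],[41,11],[43,2],[46,0]]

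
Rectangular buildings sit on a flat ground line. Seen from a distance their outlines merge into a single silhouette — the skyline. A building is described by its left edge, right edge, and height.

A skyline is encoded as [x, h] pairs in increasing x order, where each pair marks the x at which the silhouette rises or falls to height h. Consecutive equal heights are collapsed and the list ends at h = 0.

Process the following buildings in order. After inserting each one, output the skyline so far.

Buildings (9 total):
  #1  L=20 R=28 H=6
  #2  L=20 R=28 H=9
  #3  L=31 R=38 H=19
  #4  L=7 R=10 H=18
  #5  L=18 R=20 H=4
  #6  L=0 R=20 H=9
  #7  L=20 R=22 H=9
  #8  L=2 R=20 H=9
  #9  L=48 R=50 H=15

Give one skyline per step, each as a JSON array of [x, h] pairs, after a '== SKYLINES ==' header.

== SKYLINES ==
[[20,6],[28,0]]
[[20,9],[28,0]]
[[20,9],[28,0],[31,19],[38,0]]
[[7,18],[10,0],[20,9],[28,0],[31,19],[38,0]]
[[7,18],[10,0],[18,4],[20,9],[28,0],[31,19],[38,0]]
[[0,9],[7,18],[10,9],[28,0],[31,19],[38,0]]
[[0,9],[7,18],[10,9],[28,0],[31,19],[38,0]]
[[0,9],[7,18],[10,9],[28,0],[31,19],[38,0]]
[[0,9],[7,18],[10,9],[28,0],[31,19],[38,0],[48,15],[50,0]]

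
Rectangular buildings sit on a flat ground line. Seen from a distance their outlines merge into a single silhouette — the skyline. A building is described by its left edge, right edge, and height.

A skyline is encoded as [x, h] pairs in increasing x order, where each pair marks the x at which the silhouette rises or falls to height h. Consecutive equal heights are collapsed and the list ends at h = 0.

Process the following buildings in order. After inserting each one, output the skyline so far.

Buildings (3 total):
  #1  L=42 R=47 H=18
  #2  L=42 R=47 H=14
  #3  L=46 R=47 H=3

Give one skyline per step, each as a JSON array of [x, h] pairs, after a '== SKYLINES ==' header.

== SKYLINES ==
[[42,18],[47,0]]
[[42,18],[47,0]]
[[42,18],[47,0]]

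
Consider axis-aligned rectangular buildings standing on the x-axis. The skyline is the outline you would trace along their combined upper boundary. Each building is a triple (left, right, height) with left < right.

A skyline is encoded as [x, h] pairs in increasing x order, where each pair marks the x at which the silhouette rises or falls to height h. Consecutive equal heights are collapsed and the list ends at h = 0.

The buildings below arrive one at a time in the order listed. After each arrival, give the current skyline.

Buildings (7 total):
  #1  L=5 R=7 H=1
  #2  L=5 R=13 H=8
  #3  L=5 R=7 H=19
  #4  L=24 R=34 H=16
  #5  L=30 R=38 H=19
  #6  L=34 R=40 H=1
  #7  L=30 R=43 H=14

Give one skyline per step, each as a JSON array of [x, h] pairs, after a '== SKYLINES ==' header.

== SKYLINES ==
[[5,1],[7,0]]
[[5,8],[13,0]]
[[5,19],[7,8],[13,0]]
[[5,19],[7,8],[13,0],[24,16],[34,0]]
[[5,19],[7,8],[13,0],[24,16],[30,19],[38,0]]
[[5,19],[7,8],[13,0],[24,16],[30,19],[38,1],[40,0]]
[[5,19],[7,8],[13,0],[24,16],[30,19],[38,14],[43,0]]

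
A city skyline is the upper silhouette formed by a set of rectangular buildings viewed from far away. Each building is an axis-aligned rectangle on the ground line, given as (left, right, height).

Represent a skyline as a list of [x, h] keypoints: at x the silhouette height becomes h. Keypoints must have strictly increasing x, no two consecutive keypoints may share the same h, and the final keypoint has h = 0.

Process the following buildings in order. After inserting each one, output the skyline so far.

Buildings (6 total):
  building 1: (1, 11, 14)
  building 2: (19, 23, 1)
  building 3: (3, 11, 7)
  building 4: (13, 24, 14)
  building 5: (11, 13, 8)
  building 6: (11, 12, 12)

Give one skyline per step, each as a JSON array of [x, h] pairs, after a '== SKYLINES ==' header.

== SKYLINES ==
[[1,14],[11,0]]
[[1,14],[11,0],[19,1],[23,0]]
[[1,14],[11,0],[19,1],[23,0]]
[[1,14],[11,0],[13,14],[24,0]]
[[1,14],[11,8],[13,14],[24,0]]
[[1,14],[11,12],[12,8],[13,14],[24,0]]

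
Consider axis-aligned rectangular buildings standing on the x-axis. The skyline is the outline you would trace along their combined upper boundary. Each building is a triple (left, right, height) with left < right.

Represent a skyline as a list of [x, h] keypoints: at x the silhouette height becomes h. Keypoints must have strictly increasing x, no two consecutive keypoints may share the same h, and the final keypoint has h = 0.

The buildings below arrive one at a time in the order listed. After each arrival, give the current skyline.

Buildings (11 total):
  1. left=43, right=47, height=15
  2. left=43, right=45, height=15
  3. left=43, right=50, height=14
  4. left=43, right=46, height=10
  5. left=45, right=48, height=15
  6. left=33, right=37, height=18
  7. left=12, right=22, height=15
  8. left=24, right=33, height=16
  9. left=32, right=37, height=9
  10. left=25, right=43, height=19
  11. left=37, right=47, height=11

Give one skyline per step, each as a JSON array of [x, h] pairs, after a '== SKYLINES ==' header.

== SKYLINES ==
[[43,15],[47,0]]
[[43,15],[47,0]]
[[43,15],[47,14],[50,0]]
[[43,15],[47,14],[50,0]]
[[43,15],[48,14],[50,0]]
[[33,18],[37,0],[43,15],[48,14],[50,0]]
[[12,15],[22,0],[33,18],[37,0],[43,15],[48,14],[50,0]]
[[12,15],[22,0],[24,16],[33,18],[37,0],[43,15],[48,14],[50,0]]
[[12,15],[22,0],[24,16],[33,18],[37,0],[43,15],[48,14],[50,0]]
[[12,15],[22,0],[24,16],[25,19],[43,15],[48,14],[50,0]]
[[12,15],[22,0],[24,16],[25,19],[43,15],[48,14],[50,0]]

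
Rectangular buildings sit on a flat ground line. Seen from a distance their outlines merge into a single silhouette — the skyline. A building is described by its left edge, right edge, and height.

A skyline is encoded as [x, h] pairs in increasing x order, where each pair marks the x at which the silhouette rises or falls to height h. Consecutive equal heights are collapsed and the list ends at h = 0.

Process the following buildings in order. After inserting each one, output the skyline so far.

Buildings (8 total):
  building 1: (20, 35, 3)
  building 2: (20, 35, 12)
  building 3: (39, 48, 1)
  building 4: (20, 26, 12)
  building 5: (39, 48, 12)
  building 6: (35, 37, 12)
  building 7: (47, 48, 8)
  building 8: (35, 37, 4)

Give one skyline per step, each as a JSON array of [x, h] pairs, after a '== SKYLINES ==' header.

== SKYLINES ==
[[20,3],[35,0]]
[[20,12],[35,0]]
[[20,12],[35,0],[39,1],[48,0]]
[[20,12],[35,0],[39,1],[48,0]]
[[20,12],[35,0],[39,12],[48,0]]
[[20,12],[37,0],[39,12],[48,0]]
[[20,12],[37,0],[39,12],[48,0]]
[[20,12],[37,0],[39,12],[48,0]]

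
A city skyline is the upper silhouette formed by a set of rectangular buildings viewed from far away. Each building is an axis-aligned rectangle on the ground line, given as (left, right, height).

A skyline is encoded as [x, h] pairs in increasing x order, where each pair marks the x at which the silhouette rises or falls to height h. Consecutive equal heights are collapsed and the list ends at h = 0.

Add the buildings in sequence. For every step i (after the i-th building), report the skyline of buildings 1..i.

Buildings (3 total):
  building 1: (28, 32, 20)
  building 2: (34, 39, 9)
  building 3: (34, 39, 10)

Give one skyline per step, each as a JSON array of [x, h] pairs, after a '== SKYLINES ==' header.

== SKYLINES ==
[[28,20],[32,0]]
[[28,20],[32,0],[34,9],[39,0]]
[[28,20],[32,0],[34,10],[39,0]]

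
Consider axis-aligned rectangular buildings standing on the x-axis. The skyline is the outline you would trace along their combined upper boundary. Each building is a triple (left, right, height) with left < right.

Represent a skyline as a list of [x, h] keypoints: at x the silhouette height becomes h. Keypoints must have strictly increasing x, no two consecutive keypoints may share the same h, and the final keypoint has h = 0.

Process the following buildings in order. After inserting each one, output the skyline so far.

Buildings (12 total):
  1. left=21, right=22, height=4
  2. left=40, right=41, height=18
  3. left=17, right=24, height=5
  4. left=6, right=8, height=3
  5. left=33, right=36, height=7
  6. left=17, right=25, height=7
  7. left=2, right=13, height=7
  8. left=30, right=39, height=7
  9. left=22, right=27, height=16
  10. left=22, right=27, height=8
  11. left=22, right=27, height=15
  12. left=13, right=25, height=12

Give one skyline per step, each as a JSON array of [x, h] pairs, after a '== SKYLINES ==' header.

== SKYLINES ==
[[21,4],[22,0]]
[[21,4],[22,0],[40,18],[41,0]]
[[17,5],[24,0],[40,18],[41,0]]
[[6,3],[8,0],[17,5],[24,0],[40,18],[41,0]]
[[6,3],[8,0],[17,5],[24,0],[33,7],[36,0],[40,18],[41,0]]
[[6,3],[8,0],[17,7],[25,0],[33,7],[36,0],[40,18],[41,0]]
[[2,7],[13,0],[17,7],[25,0],[33,7],[36,0],[40,18],[41,0]]
[[2,7],[13,0],[17,7],[25,0],[30,7],[39,0],[40,18],[41,0]]
[[2,7],[13,0],[17,7],[22,16],[27,0],[30,7],[39,0],[40,18],[41,0]]
[[2,7],[13,0],[17,7],[22,16],[27,0],[30,7],[39,0],[40,18],[41,0]]
[[2,7],[13,0],[17,7],[22,16],[27,0],[30,7],[39,0],[40,18],[41,0]]
[[2,7],[13,12],[22,16],[27,0],[30,7],[39,0],[40,18],[41,0]]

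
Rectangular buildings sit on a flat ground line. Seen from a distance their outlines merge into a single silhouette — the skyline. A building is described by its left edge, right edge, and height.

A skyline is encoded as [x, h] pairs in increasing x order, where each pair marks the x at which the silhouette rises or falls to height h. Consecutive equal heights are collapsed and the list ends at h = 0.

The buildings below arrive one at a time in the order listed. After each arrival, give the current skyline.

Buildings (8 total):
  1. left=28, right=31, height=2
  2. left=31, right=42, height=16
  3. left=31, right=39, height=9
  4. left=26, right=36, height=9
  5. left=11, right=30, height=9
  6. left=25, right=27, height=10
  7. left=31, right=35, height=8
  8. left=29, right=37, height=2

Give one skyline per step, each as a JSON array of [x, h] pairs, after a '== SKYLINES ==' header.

== SKYLINES ==
[[28,2],[31,0]]
[[28,2],[31,16],[42,0]]
[[28,2],[31,16],[42,0]]
[[26,9],[31,16],[42,0]]
[[11,9],[31,16],[42,0]]
[[11,9],[25,10],[27,9],[31,16],[42,0]]
[[11,9],[25,10],[27,9],[31,16],[42,0]]
[[11,9],[25,10],[27,9],[31,16],[42,0]]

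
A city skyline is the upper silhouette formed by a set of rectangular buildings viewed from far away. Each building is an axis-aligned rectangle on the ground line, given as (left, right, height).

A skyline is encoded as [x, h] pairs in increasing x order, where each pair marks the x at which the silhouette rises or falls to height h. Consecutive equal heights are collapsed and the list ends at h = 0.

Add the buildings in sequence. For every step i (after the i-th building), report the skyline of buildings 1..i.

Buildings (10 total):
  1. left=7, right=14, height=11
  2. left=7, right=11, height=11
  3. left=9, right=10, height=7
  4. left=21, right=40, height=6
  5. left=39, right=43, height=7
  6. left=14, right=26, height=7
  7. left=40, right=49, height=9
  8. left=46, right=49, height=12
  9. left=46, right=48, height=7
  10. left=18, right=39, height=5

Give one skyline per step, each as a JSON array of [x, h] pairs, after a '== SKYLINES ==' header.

== SKYLINES ==
[[7,11],[14,0]]
[[7,11],[14,0]]
[[7,11],[14,0]]
[[7,11],[14,0],[21,6],[40,0]]
[[7,11],[14,0],[21,6],[39,7],[43,0]]
[[7,11],[14,7],[26,6],[39,7],[43,0]]
[[7,11],[14,7],[26,6],[39,7],[40,9],[49,0]]
[[7,11],[14,7],[26,6],[39,7],[40,9],[46,12],[49,0]]
[[7,11],[14,7],[26,6],[39,7],[40,9],[46,12],[49,0]]
[[7,11],[14,7],[26,6],[39,7],[40,9],[46,12],[49,0]]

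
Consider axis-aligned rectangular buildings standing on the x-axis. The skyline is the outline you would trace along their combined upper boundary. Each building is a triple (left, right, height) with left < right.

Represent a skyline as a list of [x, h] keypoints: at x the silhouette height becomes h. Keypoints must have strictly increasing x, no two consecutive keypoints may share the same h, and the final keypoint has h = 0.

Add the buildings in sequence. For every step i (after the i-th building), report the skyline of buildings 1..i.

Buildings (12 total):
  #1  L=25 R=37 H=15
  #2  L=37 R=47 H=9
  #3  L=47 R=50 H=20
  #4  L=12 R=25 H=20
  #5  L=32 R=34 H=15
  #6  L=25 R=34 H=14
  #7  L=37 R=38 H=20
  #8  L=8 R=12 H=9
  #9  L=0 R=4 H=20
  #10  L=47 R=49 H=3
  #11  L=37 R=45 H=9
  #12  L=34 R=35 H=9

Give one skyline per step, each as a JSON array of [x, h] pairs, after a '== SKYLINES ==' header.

== SKYLINES ==
[[25,15],[37,0]]
[[25,15],[37,9],[47,0]]
[[25,15],[37,9],[47,20],[50,0]]
[[12,20],[25,15],[37,9],[47,20],[50,0]]
[[12,20],[25,15],[37,9],[47,20],[50,0]]
[[12,20],[25,15],[37,9],[47,20],[50,0]]
[[12,20],[25,15],[37,20],[38,9],[47,20],[50,0]]
[[8,9],[12,20],[25,15],[37,20],[38,9],[47,20],[50,0]]
[[0,20],[4,0],[8,9],[12,20],[25,15],[37,20],[38,9],[47,20],[50,0]]
[[0,20],[4,0],[8,9],[12,20],[25,15],[37,20],[38,9],[47,20],[50,0]]
[[0,20],[4,0],[8,9],[12,20],[25,15],[37,20],[38,9],[47,20],[50,0]]
[[0,20],[4,0],[8,9],[12,20],[25,15],[37,20],[38,9],[47,20],[50,0]]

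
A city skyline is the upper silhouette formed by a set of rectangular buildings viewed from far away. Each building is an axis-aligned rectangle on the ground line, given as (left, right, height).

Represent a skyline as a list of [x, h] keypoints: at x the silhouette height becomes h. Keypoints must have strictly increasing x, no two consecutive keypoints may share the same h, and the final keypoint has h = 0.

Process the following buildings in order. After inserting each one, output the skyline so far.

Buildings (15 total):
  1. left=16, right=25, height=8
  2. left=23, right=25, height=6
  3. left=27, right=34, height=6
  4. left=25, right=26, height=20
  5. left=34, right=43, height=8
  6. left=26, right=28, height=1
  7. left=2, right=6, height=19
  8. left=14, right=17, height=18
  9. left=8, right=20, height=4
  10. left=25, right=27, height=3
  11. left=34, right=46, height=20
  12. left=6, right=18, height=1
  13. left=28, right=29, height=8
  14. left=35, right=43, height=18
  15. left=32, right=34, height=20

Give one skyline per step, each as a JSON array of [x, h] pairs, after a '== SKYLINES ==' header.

== SKYLINES ==
[[16,8],[25,0]]
[[16,8],[25,0]]
[[16,8],[25,0],[27,6],[34,0]]
[[16,8],[25,20],[26,0],[27,6],[34,0]]
[[16,8],[25,20],[26,0],[27,6],[34,8],[43,0]]
[[16,8],[25,20],[26,1],[27,6],[34,8],[43,0]]
[[2,19],[6,0],[16,8],[25,20],[26,1],[27,6],[34,8],[43,0]]
[[2,19],[6,0],[14,18],[17,8],[25,20],[26,1],[27,6],[34,8],[43,0]]
[[2,19],[6,0],[8,4],[14,18],[17,8],[25,20],[26,1],[27,6],[34,8],[43,0]]
[[2,19],[6,0],[8,4],[14,18],[17,8],[25,20],[26,3],[27,6],[34,8],[43,0]]
[[2,19],[6,0],[8,4],[14,18],[17,8],[25,20],[26,3],[27,6],[34,20],[46,0]]
[[2,19],[6,1],[8,4],[14,18],[17,8],[25,20],[26,3],[27,6],[34,20],[46,0]]
[[2,19],[6,1],[8,4],[14,18],[17,8],[25,20],[26,3],[27,6],[28,8],[29,6],[34,20],[46,0]]
[[2,19],[6,1],[8,4],[14,18],[17,8],[25,20],[26,3],[27,6],[28,8],[29,6],[34,20],[46,0]]
[[2,19],[6,1],[8,4],[14,18],[17,8],[25,20],[26,3],[27,6],[28,8],[29,6],[32,20],[46,0]]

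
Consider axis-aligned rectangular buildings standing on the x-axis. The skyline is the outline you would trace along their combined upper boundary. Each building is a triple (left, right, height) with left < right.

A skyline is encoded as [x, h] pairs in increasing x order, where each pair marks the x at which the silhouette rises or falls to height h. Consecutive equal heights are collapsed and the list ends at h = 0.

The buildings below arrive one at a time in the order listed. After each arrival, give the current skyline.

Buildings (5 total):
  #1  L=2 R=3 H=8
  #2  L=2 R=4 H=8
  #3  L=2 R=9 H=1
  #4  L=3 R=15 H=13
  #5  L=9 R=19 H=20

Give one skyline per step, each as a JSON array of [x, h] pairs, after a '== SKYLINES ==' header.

== SKYLINES ==
[[2,8],[3,0]]
[[2,8],[4,0]]
[[2,8],[4,1],[9,0]]
[[2,8],[3,13],[15,0]]
[[2,8],[3,13],[9,20],[19,0]]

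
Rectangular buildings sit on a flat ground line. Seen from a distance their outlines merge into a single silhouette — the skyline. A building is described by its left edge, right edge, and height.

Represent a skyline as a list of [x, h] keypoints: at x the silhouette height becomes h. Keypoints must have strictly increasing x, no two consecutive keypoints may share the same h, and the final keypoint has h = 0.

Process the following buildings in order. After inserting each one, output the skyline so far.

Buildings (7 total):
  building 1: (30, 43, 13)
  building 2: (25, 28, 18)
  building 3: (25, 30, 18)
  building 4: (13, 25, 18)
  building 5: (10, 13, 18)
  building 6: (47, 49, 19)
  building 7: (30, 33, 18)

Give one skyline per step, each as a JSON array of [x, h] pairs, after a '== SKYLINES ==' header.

== SKYLINES ==
[[30,13],[43,0]]
[[25,18],[28,0],[30,13],[43,0]]
[[25,18],[30,13],[43,0]]
[[13,18],[30,13],[43,0]]
[[10,18],[30,13],[43,0]]
[[10,18],[30,13],[43,0],[47,19],[49,0]]
[[10,18],[33,13],[43,0],[47,19],[49,0]]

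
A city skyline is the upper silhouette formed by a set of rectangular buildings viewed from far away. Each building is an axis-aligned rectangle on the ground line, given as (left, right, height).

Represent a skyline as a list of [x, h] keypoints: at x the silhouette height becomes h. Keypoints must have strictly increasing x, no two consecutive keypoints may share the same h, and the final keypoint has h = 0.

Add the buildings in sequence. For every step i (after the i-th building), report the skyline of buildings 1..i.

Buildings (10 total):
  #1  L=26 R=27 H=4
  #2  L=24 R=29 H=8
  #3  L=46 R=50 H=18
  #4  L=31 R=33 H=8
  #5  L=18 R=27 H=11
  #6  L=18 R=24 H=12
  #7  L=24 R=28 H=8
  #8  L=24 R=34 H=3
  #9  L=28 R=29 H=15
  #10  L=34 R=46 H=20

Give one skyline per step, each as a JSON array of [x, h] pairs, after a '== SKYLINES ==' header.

== SKYLINES ==
[[26,4],[27,0]]
[[24,8],[29,0]]
[[24,8],[29,0],[46,18],[50,0]]
[[24,8],[29,0],[31,8],[33,0],[46,18],[50,0]]
[[18,11],[27,8],[29,0],[31,8],[33,0],[46,18],[50,0]]
[[18,12],[24,11],[27,8],[29,0],[31,8],[33,0],[46,18],[50,0]]
[[18,12],[24,11],[27,8],[29,0],[31,8],[33,0],[46,18],[50,0]]
[[18,12],[24,11],[27,8],[29,3],[31,8],[33,3],[34,0],[46,18],[50,0]]
[[18,12],[24,11],[27,8],[28,15],[29,3],[31,8],[33,3],[34,0],[46,18],[50,0]]
[[18,12],[24,11],[27,8],[28,15],[29,3],[31,8],[33,3],[34,20],[46,18],[50,0]]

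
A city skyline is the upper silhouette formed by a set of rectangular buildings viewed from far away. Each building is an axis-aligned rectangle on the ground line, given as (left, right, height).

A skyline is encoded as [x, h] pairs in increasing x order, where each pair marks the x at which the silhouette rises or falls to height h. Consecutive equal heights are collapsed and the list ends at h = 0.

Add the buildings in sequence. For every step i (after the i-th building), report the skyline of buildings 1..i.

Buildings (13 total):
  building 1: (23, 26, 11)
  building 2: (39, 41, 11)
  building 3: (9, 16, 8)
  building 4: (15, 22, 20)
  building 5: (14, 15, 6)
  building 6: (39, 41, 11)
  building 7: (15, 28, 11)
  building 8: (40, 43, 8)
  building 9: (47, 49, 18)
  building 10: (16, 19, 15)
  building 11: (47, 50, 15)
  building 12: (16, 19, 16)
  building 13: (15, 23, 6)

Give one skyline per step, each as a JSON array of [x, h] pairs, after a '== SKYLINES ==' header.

== SKYLINES ==
[[23,11],[26,0]]
[[23,11],[26,0],[39,11],[41,0]]
[[9,8],[16,0],[23,11],[26,0],[39,11],[41,0]]
[[9,8],[15,20],[22,0],[23,11],[26,0],[39,11],[41,0]]
[[9,8],[15,20],[22,0],[23,11],[26,0],[39,11],[41,0]]
[[9,8],[15,20],[22,0],[23,11],[26,0],[39,11],[41,0]]
[[9,8],[15,20],[22,11],[28,0],[39,11],[41,0]]
[[9,8],[15,20],[22,11],[28,0],[39,11],[41,8],[43,0]]
[[9,8],[15,20],[22,11],[28,0],[39,11],[41,8],[43,0],[47,18],[49,0]]
[[9,8],[15,20],[22,11],[28,0],[39,11],[41,8],[43,0],[47,18],[49,0]]
[[9,8],[15,20],[22,11],[28,0],[39,11],[41,8],[43,0],[47,18],[49,15],[50,0]]
[[9,8],[15,20],[22,11],[28,0],[39,11],[41,8],[43,0],[47,18],[49,15],[50,0]]
[[9,8],[15,20],[22,11],[28,0],[39,11],[41,8],[43,0],[47,18],[49,15],[50,0]]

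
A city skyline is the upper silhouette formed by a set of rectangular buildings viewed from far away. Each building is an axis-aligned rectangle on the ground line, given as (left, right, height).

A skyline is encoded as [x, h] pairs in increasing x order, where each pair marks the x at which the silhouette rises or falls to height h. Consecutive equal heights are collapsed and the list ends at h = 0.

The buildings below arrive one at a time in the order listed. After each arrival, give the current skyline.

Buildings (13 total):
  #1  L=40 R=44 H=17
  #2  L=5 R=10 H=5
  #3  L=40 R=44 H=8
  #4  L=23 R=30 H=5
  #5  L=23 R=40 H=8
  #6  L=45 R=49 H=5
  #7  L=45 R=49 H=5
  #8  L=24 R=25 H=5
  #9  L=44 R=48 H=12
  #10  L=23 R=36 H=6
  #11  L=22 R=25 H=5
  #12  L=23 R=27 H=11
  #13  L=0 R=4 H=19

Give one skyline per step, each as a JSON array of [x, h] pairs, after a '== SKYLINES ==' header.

== SKYLINES ==
[[40,17],[44,0]]
[[5,5],[10,0],[40,17],[44,0]]
[[5,5],[10,0],[40,17],[44,0]]
[[5,5],[10,0],[23,5],[30,0],[40,17],[44,0]]
[[5,5],[10,0],[23,8],[40,17],[44,0]]
[[5,5],[10,0],[23,8],[40,17],[44,0],[45,5],[49,0]]
[[5,5],[10,0],[23,8],[40,17],[44,0],[45,5],[49,0]]
[[5,5],[10,0],[23,8],[40,17],[44,0],[45,5],[49,0]]
[[5,5],[10,0],[23,8],[40,17],[44,12],[48,5],[49,0]]
[[5,5],[10,0],[23,8],[40,17],[44,12],[48,5],[49,0]]
[[5,5],[10,0],[22,5],[23,8],[40,17],[44,12],[48,5],[49,0]]
[[5,5],[10,0],[22,5],[23,11],[27,8],[40,17],[44,12],[48,5],[49,0]]
[[0,19],[4,0],[5,5],[10,0],[22,5],[23,11],[27,8],[40,17],[44,12],[48,5],[49,0]]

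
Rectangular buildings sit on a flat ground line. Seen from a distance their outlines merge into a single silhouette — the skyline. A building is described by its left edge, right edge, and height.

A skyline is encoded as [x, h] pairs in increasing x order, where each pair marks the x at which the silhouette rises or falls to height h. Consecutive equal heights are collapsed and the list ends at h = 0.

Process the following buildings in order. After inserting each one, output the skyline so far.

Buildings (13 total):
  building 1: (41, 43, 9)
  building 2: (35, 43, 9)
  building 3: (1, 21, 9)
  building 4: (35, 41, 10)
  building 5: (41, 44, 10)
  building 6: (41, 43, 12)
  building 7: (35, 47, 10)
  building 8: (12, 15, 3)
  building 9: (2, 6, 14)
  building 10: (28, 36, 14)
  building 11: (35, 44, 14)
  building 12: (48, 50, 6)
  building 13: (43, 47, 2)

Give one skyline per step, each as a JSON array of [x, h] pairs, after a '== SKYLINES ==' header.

== SKYLINES ==
[[41,9],[43,0]]
[[35,9],[43,0]]
[[1,9],[21,0],[35,9],[43,0]]
[[1,9],[21,0],[35,10],[41,9],[43,0]]
[[1,9],[21,0],[35,10],[44,0]]
[[1,9],[21,0],[35,10],[41,12],[43,10],[44,0]]
[[1,9],[21,0],[35,10],[41,12],[43,10],[47,0]]
[[1,9],[21,0],[35,10],[41,12],[43,10],[47,0]]
[[1,9],[2,14],[6,9],[21,0],[35,10],[41,12],[43,10],[47,0]]
[[1,9],[2,14],[6,9],[21,0],[28,14],[36,10],[41,12],[43,10],[47,0]]
[[1,9],[2,14],[6,9],[21,0],[28,14],[44,10],[47,0]]
[[1,9],[2,14],[6,9],[21,0],[28,14],[44,10],[47,0],[48,6],[50,0]]
[[1,9],[2,14],[6,9],[21,0],[28,14],[44,10],[47,0],[48,6],[50,0]]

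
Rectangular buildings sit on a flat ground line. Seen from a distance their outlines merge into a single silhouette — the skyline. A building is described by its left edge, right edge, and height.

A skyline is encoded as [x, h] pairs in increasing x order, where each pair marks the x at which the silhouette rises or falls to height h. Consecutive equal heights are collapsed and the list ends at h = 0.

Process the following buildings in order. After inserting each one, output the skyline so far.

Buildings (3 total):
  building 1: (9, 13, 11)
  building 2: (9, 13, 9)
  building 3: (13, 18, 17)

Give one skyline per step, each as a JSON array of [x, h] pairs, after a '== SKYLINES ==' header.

== SKYLINES ==
[[9,11],[13,0]]
[[9,11],[13,0]]
[[9,11],[13,17],[18,0]]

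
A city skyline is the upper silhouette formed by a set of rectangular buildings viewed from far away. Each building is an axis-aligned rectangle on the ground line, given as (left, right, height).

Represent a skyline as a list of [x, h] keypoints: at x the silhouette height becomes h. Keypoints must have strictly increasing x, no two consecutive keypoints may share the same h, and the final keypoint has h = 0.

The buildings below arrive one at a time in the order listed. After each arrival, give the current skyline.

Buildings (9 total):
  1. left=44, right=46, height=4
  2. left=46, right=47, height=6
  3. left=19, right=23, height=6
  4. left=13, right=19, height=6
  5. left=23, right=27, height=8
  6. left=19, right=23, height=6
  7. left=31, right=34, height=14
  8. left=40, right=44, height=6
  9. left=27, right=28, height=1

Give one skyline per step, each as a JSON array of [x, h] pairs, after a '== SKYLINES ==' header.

== SKYLINES ==
[[44,4],[46,0]]
[[44,4],[46,6],[47,0]]
[[19,6],[23,0],[44,4],[46,6],[47,0]]
[[13,6],[23,0],[44,4],[46,6],[47,0]]
[[13,6],[23,8],[27,0],[44,4],[46,6],[47,0]]
[[13,6],[23,8],[27,0],[44,4],[46,6],[47,0]]
[[13,6],[23,8],[27,0],[31,14],[34,0],[44,4],[46,6],[47,0]]
[[13,6],[23,8],[27,0],[31,14],[34,0],[40,6],[44,4],[46,6],[47,0]]
[[13,6],[23,8],[27,1],[28,0],[31,14],[34,0],[40,6],[44,4],[46,6],[47,0]]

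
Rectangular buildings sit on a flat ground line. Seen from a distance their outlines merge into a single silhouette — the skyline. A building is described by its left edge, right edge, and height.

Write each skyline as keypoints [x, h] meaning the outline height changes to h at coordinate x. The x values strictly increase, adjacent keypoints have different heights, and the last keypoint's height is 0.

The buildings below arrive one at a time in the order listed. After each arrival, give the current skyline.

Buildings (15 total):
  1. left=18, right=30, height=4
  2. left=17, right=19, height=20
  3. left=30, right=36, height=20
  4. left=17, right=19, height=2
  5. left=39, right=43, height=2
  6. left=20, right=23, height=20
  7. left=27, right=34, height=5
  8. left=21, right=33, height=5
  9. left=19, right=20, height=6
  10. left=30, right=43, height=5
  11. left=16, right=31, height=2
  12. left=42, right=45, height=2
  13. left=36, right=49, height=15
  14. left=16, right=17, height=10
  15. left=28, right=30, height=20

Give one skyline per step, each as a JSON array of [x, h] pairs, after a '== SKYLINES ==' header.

== SKYLINES ==
[[18,4],[30,0]]
[[17,20],[19,4],[30,0]]
[[17,20],[19,4],[30,20],[36,0]]
[[17,20],[19,4],[30,20],[36,0]]
[[17,20],[19,4],[30,20],[36,0],[39,2],[43,0]]
[[17,20],[19,4],[20,20],[23,4],[30,20],[36,0],[39,2],[43,0]]
[[17,20],[19,4],[20,20],[23,4],[27,5],[30,20],[36,0],[39,2],[43,0]]
[[17,20],[19,4],[20,20],[23,5],[30,20],[36,0],[39,2],[43,0]]
[[17,20],[19,6],[20,20],[23,5],[30,20],[36,0],[39,2],[43,0]]
[[17,20],[19,6],[20,20],[23,5],[30,20],[36,5],[43,0]]
[[16,2],[17,20],[19,6],[20,20],[23,5],[30,20],[36,5],[43,0]]
[[16,2],[17,20],[19,6],[20,20],[23,5],[30,20],[36,5],[43,2],[45,0]]
[[16,2],[17,20],[19,6],[20,20],[23,5],[30,20],[36,15],[49,0]]
[[16,10],[17,20],[19,6],[20,20],[23,5],[30,20],[36,15],[49,0]]
[[16,10],[17,20],[19,6],[20,20],[23,5],[28,20],[36,15],[49,0]]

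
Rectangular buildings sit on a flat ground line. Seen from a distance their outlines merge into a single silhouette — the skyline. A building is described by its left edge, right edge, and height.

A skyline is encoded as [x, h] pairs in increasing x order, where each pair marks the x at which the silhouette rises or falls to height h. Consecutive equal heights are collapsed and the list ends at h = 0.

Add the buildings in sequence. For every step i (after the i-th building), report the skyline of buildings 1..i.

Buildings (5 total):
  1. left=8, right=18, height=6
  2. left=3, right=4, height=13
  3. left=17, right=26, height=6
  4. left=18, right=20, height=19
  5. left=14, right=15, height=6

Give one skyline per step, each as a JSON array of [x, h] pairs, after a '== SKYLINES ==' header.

== SKYLINES ==
[[8,6],[18,0]]
[[3,13],[4,0],[8,6],[18,0]]
[[3,13],[4,0],[8,6],[26,0]]
[[3,13],[4,0],[8,6],[18,19],[20,6],[26,0]]
[[3,13],[4,0],[8,6],[18,19],[20,6],[26,0]]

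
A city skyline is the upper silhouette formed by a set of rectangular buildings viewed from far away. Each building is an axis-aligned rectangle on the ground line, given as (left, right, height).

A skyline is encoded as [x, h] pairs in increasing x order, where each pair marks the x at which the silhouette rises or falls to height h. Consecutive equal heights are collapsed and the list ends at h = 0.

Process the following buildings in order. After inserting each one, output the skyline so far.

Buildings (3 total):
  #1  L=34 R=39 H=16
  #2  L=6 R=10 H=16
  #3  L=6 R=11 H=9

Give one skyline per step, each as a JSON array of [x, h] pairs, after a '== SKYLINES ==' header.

== SKYLINES ==
[[34,16],[39,0]]
[[6,16],[10,0],[34,16],[39,0]]
[[6,16],[10,9],[11,0],[34,16],[39,0]]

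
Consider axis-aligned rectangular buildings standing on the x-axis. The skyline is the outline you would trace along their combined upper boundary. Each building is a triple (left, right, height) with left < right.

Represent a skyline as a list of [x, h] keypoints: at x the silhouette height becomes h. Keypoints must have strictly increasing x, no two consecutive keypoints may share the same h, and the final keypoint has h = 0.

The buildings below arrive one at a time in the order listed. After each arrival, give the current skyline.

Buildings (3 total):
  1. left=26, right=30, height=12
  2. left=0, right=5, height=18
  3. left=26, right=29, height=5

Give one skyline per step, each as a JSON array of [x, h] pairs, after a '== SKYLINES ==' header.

== SKYLINES ==
[[26,12],[30,0]]
[[0,18],[5,0],[26,12],[30,0]]
[[0,18],[5,0],[26,12],[30,0]]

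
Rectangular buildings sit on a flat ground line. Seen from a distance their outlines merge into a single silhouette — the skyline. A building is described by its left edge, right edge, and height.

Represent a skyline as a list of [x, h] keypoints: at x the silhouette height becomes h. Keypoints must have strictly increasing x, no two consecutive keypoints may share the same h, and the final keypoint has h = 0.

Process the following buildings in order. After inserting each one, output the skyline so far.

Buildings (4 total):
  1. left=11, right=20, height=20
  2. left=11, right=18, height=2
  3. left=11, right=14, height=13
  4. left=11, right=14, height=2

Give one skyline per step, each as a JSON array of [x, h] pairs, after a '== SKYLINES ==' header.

== SKYLINES ==
[[11,20],[20,0]]
[[11,20],[20,0]]
[[11,20],[20,0]]
[[11,20],[20,0]]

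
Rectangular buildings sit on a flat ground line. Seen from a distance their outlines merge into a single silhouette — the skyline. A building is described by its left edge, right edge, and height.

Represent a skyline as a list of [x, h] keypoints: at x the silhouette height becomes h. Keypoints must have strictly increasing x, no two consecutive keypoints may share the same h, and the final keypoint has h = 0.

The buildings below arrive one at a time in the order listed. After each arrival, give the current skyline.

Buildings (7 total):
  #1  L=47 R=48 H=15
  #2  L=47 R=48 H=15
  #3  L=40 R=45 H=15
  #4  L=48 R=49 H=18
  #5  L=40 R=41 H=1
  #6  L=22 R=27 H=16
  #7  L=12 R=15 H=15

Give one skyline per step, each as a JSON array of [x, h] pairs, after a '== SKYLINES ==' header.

== SKYLINES ==
[[47,15],[48,0]]
[[47,15],[48,0]]
[[40,15],[45,0],[47,15],[48,0]]
[[40,15],[45,0],[47,15],[48,18],[49,0]]
[[40,15],[45,0],[47,15],[48,18],[49,0]]
[[22,16],[27,0],[40,15],[45,0],[47,15],[48,18],[49,0]]
[[12,15],[15,0],[22,16],[27,0],[40,15],[45,0],[47,15],[48,18],[49,0]]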